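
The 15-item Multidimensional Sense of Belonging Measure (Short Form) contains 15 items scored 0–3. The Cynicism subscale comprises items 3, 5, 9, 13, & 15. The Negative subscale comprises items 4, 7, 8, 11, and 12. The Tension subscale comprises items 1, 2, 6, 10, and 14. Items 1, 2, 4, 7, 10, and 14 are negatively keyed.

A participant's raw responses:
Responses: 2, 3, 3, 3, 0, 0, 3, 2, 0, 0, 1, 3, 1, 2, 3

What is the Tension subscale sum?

Tension items: 1, 2, 6, 10, 14.
Of these, items 1, 2, 10, and 14 are negatively keyed; on a 0–3 scale, reversed = 3 − raw.
  item 1: 3 − 2 = 1
  item 2: 3 − 3 = 0
  item 6: 0
  item 10: 3 − 0 = 3
  item 14: 3 − 2 = 1
Sum = 1 + 0 + 0 + 3 + 1 = 5

5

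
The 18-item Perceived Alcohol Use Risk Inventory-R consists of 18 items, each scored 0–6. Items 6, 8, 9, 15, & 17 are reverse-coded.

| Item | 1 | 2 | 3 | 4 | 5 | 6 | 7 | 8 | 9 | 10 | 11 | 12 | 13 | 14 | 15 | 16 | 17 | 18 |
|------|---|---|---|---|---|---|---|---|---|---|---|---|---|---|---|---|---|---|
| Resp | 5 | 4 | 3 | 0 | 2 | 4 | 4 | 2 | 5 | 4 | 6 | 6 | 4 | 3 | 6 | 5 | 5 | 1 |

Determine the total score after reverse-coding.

55

Raw sum = 69. Reverse-coded items: 6, 8, 9, 15, 17; their raw sum = 22.
Each reversal replaces raw with 6 − raw, changing the total by 6 − 2·raw per item.
Total = 69 + 5·6 − 2·22 = 69 + 30 − 44 = 55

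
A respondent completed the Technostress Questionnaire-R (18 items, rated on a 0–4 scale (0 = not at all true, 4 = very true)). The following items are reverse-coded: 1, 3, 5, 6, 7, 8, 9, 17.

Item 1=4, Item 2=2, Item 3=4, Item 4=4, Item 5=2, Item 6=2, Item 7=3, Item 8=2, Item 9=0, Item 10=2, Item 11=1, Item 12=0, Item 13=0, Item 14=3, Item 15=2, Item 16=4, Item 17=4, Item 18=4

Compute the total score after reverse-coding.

33

Reverse-coded items use 4 − raw:
  item 1: 4 − 4 = 0
  item 3: 4 − 4 = 0
  item 5: 4 − 2 = 2
  item 6: 4 − 2 = 2
  item 7: 4 − 3 = 1
  item 8: 4 − 2 = 2
  item 9: 4 − 0 = 4
  item 17: 4 − 4 = 0
After reverse-coding: 0, 2, 0, 4, 2, 2, 1, 2, 4, 2, 1, 0, 0, 3, 2, 4, 0, 4
Total = 0 + 2 + 0 + 4 + 2 + 2 + 1 + 2 + 4 + 2 + 1 + 0 + 0 + 3 + 2 + 4 + 0 + 4 = 33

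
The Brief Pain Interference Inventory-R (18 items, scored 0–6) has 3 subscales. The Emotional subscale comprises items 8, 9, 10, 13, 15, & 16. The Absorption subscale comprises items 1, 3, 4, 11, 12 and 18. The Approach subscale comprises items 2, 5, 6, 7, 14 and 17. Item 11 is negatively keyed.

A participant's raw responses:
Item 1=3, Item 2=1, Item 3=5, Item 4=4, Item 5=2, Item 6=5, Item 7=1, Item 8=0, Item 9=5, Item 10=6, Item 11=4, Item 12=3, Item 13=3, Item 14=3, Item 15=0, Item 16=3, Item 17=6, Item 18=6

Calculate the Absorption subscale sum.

23

Absorption items: 1, 3, 4, 11, 12, 18.
Of these, item 11 is negatively keyed; on a 0–6 scale, reversed = 6 − raw.
  item 1: 3
  item 3: 5
  item 4: 4
  item 11: 6 − 4 = 2
  item 12: 3
  item 18: 6
Sum = 3 + 5 + 4 + 2 + 3 + 6 = 23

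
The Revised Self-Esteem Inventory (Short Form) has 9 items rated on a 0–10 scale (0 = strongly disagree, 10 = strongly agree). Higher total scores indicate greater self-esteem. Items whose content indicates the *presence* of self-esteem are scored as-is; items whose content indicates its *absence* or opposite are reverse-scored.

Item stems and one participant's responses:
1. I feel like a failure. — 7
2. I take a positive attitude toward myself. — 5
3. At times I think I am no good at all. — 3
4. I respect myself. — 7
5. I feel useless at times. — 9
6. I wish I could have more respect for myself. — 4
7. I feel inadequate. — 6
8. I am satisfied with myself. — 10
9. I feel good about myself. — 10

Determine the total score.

53

Items 1, 3, 5, 6, 7 describe the absence/opposite of self-esteem → reverse-score.
reverse-coded value = 10 − response.
  item 1: 10 − 7 = 3
  item 2: 5
  item 3: 10 − 3 = 7
  item 4: 7
  item 5: 10 − 9 = 1
  item 6: 10 − 4 = 6
  item 7: 10 − 6 = 4
  item 8: 10
  item 9: 10
Total = 3 + 5 + 7 + 7 + 1 + 6 + 4 + 10 + 10 = 53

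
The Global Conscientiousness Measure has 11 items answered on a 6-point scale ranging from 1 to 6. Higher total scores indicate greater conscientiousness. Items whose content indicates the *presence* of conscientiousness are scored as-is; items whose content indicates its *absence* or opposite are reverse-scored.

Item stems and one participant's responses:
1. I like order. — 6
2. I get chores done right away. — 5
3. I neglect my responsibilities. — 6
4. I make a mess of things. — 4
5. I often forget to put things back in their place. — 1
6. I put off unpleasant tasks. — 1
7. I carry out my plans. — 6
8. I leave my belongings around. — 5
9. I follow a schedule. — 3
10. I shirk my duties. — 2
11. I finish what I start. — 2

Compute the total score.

Items 3, 4, 5, 6, 8, 10 describe the absence/opposite of conscientiousness → reverse-score.
on a 1–6 scale, reversed = 7 − raw.
  item 1: 6
  item 2: 5
  item 3: 7 − 6 = 1
  item 4: 7 − 4 = 3
  item 5: 7 − 1 = 6
  item 6: 7 − 1 = 6
  item 7: 6
  item 8: 7 − 5 = 2
  item 9: 3
  item 10: 7 − 2 = 5
  item 11: 2
Total = 6 + 5 + 1 + 3 + 6 + 6 + 6 + 2 + 3 + 5 + 2 = 45

45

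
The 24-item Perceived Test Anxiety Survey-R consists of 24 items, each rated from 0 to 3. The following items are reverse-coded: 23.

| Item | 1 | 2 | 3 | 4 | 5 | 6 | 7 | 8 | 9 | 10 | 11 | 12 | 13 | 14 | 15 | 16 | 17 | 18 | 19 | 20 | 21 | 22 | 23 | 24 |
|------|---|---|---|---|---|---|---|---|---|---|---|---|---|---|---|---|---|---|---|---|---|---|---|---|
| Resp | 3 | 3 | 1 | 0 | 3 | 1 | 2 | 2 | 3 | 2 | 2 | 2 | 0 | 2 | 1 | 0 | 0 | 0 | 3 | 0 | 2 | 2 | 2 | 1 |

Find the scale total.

36

Reverse-coded items use 3 − raw:
  item 23: 3 − 2 = 1
After reverse-coding: 3, 3, 1, 0, 3, 1, 2, 2, 3, 2, 2, 2, 0, 2, 1, 0, 0, 0, 3, 0, 2, 2, 1, 1
Total = 3 + 3 + 1 + 0 + 3 + 1 + 2 + 2 + 3 + 2 + 2 + 2 + 0 + 2 + 1 + 0 + 0 + 0 + 3 + 0 + 2 + 2 + 1 + 1 = 36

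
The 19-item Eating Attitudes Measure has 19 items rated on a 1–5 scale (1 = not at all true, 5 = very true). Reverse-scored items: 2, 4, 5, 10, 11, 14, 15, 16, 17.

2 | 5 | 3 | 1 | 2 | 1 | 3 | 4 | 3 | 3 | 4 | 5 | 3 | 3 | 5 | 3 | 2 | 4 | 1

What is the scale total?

Reversing items 2, 4, 5, 10, 11, 14, 15, 16 and 17 with 6 − raw:
Total = 2 + (6−5) + 3 + (6−1) + (6−2) + 1 + 3 + 4 + 3 + (6−3) + (6−4) + 5 + 3 + (6−3) + (6−5) + (6−3) + (6−2) + 4 + 1
      = 2 + 1 + 3 + 5 + 4 + 1 + 3 + 4 + 3 + 3 + 2 + 5 + 3 + 3 + 1 + 3 + 4 + 4 + 1 = 55

55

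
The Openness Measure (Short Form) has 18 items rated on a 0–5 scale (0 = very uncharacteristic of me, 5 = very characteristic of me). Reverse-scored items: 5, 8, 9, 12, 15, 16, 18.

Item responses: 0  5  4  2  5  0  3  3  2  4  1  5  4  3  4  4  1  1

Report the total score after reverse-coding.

38

Apply reverse scoring (reverse-coded value = 5 − response):
  item 5: 5 − 5 = 0
  item 8: 5 − 3 = 2
  item 9: 5 − 2 = 3
  item 12: 5 − 5 = 0
  item 15: 5 − 4 = 1
  item 16: 5 − 4 = 1
  item 18: 5 − 1 = 4
Scored items: 0, 5, 4, 2, 0, 0, 3, 2, 3, 4, 1, 0, 4, 3, 1, 1, 1, 4
Total = 0 + 5 + 4 + 2 + 0 + 0 + 3 + 2 + 3 + 4 + 1 + 0 + 4 + 3 + 1 + 1 + 1 + 4 = 38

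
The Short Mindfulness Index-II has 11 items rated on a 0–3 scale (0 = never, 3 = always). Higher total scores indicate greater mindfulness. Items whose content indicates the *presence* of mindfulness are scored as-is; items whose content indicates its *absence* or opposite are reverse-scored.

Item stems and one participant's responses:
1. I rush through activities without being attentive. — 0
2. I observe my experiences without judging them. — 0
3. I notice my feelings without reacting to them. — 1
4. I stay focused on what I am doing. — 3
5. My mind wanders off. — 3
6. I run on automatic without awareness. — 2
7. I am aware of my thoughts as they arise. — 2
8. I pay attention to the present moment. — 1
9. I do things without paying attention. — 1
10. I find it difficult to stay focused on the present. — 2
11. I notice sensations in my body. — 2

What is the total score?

Items 1, 5, 6, 9, 10 describe the absence/opposite of mindfulness → reverse-score.
on a 0–3 scale, reversed = 3 − raw.
  item 1: 3 − 0 = 3
  item 2: 0
  item 3: 1
  item 4: 3
  item 5: 3 − 3 = 0
  item 6: 3 − 2 = 1
  item 7: 2
  item 8: 1
  item 9: 3 − 1 = 2
  item 10: 3 − 2 = 1
  item 11: 2
Total = 3 + 0 + 1 + 3 + 0 + 1 + 2 + 1 + 2 + 1 + 2 = 16

16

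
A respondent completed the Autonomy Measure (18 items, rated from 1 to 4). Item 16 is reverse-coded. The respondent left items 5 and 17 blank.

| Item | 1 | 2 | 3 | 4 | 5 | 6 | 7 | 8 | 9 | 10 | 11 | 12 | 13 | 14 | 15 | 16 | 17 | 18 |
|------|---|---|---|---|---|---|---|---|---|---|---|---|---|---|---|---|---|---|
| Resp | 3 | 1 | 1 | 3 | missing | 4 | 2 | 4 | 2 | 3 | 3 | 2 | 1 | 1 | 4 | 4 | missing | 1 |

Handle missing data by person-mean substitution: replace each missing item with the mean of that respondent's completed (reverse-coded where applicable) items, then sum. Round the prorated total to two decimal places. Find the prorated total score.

40.50

Reverse-coded (reversed = (1+4) − raw = 5 − raw):
  item 16: 5 − 4 = 1
Completed scored items (16 of 18): 3, 1, 1, 3, 4, 2, 4, 2, 3, 3, 2, 1, 1, 4, 1, 1; sum = 36.
Person mean = 36 / 16 ≈ 2.2500
Prorated total = (36 / 16) × 18 = 40.50 (to 2 dp)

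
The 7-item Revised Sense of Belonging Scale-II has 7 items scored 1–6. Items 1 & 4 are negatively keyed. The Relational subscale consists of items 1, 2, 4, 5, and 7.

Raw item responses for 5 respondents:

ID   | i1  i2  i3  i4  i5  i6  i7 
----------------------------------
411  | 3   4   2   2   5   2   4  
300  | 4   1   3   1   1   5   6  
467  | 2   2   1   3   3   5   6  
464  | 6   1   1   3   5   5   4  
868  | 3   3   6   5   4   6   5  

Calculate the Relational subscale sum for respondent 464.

Respondent 464 raw: 6, 1, 1, 3, 5, 5, 4.
Relational items: 1, 2, 4, 5, 7.
Reverse-coded (reversed = (1+6) − raw = 7 − raw):
  item 1: 7 − 6 = 1
  item 2: 1
  item 4: 7 − 3 = 4
  item 5: 5
  item 7: 4
Sum = 1 + 1 + 4 + 5 + 4 = 15

15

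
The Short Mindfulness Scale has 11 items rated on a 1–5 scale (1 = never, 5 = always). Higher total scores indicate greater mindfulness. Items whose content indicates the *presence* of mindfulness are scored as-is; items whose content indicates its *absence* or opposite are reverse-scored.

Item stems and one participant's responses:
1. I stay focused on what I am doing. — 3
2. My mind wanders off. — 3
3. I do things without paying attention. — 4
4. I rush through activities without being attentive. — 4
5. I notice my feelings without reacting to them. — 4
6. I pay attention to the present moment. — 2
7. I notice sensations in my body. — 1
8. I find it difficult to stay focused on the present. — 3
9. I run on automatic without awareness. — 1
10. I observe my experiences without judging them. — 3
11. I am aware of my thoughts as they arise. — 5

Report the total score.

Items 2, 3, 4, 8, 9 describe the absence/opposite of mindfulness → reverse-score.
on a 1–5 scale, reversed = 6 − raw.
  item 1: 3
  item 2: 6 − 3 = 3
  item 3: 6 − 4 = 2
  item 4: 6 − 4 = 2
  item 5: 4
  item 6: 2
  item 7: 1
  item 8: 6 − 3 = 3
  item 9: 6 − 1 = 5
  item 10: 3
  item 11: 5
Total = 3 + 3 + 2 + 2 + 4 + 2 + 1 + 3 + 5 + 3 + 5 = 33

33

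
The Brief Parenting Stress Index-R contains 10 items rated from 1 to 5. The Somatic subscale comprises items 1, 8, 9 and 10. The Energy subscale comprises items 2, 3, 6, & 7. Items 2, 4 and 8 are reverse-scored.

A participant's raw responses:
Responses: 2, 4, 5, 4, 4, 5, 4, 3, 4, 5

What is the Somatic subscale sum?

Somatic items: 1, 8, 9, 10.
Of these, item 8 is reverse-scored; on a 1–5 scale, reversed = 6 − raw.
  item 1: 2
  item 8: 6 − 3 = 3
  item 9: 4
  item 10: 5
Sum = 2 + 3 + 4 + 5 = 14

14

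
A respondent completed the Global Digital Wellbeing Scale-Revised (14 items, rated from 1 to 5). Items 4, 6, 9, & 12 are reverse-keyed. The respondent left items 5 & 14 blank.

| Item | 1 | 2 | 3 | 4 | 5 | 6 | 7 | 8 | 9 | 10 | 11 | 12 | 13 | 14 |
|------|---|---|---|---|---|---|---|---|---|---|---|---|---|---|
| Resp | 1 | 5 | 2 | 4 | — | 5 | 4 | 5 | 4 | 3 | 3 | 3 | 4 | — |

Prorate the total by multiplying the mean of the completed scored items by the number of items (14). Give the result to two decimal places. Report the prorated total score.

Reverse-coded (reverse-coded value = 6 − response):
  item 4: 6 − 4 = 2
  item 6: 6 − 5 = 1
  item 9: 6 − 4 = 2
  item 12: 6 − 3 = 3
Completed scored items (12 of 14): 1, 5, 2, 2, 1, 4, 5, 2, 3, 3, 3, 4; sum = 35.
Person mean = 35 / 12 ≈ 2.9167
Prorated total = (35 / 12) × 14 = 40.83 (to 2 dp)

40.83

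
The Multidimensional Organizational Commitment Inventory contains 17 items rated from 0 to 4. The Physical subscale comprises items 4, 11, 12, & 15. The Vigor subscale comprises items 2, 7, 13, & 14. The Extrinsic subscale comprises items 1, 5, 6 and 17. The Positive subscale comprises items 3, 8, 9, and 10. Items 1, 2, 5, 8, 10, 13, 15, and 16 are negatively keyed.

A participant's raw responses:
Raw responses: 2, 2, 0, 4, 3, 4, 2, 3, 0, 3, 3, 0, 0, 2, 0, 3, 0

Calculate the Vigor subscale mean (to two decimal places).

Vigor items: 2, 7, 13, 14.
Of these, items 2 and 13 are negatively keyed; on a 0–4 scale, reversed = 4 − raw.
  item 2: 4 − 2 = 2
  item 7: 2
  item 13: 4 − 0 = 4
  item 14: 2
Sum = 2 + 2 + 4 + 2 = 10
Mean = 10 / 4 = 2.50

2.50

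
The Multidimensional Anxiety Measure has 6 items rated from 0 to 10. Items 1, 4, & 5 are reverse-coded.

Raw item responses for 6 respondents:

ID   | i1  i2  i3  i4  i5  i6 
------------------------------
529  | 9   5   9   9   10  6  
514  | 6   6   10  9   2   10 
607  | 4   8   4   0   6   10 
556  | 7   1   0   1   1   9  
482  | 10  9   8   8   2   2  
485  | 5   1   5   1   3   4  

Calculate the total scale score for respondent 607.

42

Respondent 607 raw: 4, 8, 4, 0, 6, 10.
Reverse-coded (reverse-coded value = 10 − response):
  item 1: 10 − 4 = 6
  item 2: 8
  item 3: 4
  item 4: 10 − 0 = 10
  item 5: 10 − 6 = 4
  item 6: 10
Sum = 6 + 8 + 4 + 10 + 4 + 10 = 42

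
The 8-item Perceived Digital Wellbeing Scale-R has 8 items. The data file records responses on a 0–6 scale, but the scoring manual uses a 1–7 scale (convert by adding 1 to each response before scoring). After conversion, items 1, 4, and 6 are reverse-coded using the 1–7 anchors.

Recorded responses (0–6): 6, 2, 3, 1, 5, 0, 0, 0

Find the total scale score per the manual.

29

Convert to 1–7: 7, 3, 4, 2, 6, 1, 1, 1
Reverse-coded (on a 1–7 scale, reversed = 8 − raw):
  item 1: 8 − 7 = 1
  item 4: 8 − 2 = 6
  item 6: 8 − 1 = 7
Scored: 1, 3, 4, 6, 6, 7, 1, 1
Total = 29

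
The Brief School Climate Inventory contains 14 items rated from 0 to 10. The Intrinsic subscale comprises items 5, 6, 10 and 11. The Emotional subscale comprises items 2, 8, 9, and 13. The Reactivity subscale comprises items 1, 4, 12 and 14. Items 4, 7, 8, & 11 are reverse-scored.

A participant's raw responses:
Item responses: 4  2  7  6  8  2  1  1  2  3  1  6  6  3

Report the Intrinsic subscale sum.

22

Intrinsic items: 5, 6, 10, 11.
Of these, item 11 is reverse-scored; reverse-coded value = 10 − response.
  item 5: 8
  item 6: 2
  item 10: 3
  item 11: 10 − 1 = 9
Sum = 8 + 2 + 3 + 9 = 22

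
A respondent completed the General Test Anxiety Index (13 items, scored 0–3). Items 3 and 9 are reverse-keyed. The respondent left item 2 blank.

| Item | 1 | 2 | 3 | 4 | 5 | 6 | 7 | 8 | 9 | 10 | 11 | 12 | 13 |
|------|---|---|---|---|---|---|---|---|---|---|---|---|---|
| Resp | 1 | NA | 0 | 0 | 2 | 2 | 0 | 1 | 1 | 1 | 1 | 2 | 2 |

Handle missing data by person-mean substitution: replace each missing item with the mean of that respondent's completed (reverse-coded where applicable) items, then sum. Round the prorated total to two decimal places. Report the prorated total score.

18.42

Reverse-coded (on a 0–3 scale, reversed = 3 − raw):
  item 3: 3 − 0 = 3
  item 9: 3 − 1 = 2
Completed scored items (12 of 13): 1, 3, 0, 2, 2, 0, 1, 2, 1, 1, 2, 2; sum = 17.
Person mean = 17 / 12 ≈ 1.4167
Prorated total = (17 / 12) × 13 = 18.42 (to 2 dp)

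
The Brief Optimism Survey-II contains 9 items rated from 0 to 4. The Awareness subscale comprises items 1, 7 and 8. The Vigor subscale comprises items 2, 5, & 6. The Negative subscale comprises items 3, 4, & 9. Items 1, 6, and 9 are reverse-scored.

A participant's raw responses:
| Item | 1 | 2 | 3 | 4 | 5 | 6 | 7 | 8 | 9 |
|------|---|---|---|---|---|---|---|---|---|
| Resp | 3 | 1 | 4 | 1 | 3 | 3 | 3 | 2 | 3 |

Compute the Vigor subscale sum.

Vigor items: 2, 5, 6.
Of these, item 6 is reverse-scored; on a 0–4 scale, reversed = 4 − raw.
  item 2: 1
  item 5: 3
  item 6: 4 − 3 = 1
Sum = 1 + 3 + 1 = 5

5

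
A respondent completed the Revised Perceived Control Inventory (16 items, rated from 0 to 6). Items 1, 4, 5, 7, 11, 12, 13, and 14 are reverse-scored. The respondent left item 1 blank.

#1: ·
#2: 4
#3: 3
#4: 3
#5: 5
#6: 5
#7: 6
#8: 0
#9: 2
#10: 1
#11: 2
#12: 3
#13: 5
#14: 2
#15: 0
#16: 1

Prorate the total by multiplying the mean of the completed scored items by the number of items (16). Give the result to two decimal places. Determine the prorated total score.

34.13

Reverse-coded (on a 0–6 scale, reversed = 6 − raw):
  item 4: 6 − 3 = 3
  item 5: 6 − 5 = 1
  item 7: 6 − 6 = 0
  item 11: 6 − 2 = 4
  item 12: 6 − 3 = 3
  item 13: 6 − 5 = 1
  item 14: 6 − 2 = 4
Completed scored items (15 of 16): 4, 3, 3, 1, 5, 0, 0, 2, 1, 4, 3, 1, 4, 0, 1; sum = 32.
Person mean = 32 / 15 ≈ 2.1333
Prorated total = (32 / 15) × 16 = 34.13 (to 2 dp)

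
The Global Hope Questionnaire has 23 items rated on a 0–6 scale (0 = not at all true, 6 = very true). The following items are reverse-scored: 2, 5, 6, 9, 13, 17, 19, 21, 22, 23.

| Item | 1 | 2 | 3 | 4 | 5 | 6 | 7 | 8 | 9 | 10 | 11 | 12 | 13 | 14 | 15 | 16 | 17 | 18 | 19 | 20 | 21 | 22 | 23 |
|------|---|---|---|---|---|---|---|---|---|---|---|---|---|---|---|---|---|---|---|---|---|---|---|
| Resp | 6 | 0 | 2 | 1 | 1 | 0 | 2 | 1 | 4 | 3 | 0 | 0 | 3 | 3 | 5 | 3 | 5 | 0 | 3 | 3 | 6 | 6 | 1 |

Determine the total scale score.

Reverse-scored items use 6 − raw:
  item 2: 6 − 0 = 6
  item 5: 6 − 1 = 5
  item 6: 6 − 0 = 6
  item 9: 6 − 4 = 2
  item 13: 6 − 3 = 3
  item 17: 6 − 5 = 1
  item 19: 6 − 3 = 3
  item 21: 6 − 6 = 0
  item 22: 6 − 6 = 0
  item 23: 6 − 1 = 5
Scored responses: 6, 6, 2, 1, 5, 6, 2, 1, 2, 3, 0, 0, 3, 3, 5, 3, 1, 0, 3, 3, 0, 0, 5
Total = 6 + 6 + 2 + 1 + 5 + 6 + 2 + 1 + 2 + 3 + 0 + 0 + 3 + 3 + 5 + 3 + 1 + 0 + 3 + 3 + 0 + 0 + 5 = 60

60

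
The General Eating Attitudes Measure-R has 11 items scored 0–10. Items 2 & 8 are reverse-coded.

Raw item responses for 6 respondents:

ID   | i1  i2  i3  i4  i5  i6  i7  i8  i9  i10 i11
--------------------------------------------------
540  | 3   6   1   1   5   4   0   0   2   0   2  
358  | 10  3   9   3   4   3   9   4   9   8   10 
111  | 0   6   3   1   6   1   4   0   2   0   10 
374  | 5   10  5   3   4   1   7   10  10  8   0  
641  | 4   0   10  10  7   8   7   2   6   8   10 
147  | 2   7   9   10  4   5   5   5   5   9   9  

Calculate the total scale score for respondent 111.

41

Respondent 111 raw: 0, 6, 3, 1, 6, 1, 4, 0, 2, 0, 10.
Reverse-coded (reversed = (0+10) − raw = 10 − raw):
  item 1: 0
  item 2: 10 − 6 = 4
  item 3: 3
  item 4: 1
  item 5: 6
  item 6: 1
  item 7: 4
  item 8: 10 − 0 = 10
  item 9: 2
  item 10: 0
  item 11: 10
Sum = 0 + 4 + 3 + 1 + 6 + 1 + 4 + 10 + 2 + 0 + 10 = 41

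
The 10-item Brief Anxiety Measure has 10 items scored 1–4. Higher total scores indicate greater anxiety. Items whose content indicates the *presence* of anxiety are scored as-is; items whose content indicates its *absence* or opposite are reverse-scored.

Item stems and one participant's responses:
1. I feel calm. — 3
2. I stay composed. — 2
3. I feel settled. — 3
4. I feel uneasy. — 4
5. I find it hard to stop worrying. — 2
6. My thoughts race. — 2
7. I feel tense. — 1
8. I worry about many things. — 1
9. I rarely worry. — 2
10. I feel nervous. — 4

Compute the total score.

Items 1, 2, 3, 9 describe the absence/opposite of anxiety → reverse-score.
on a 1–4 scale, reversed = 5 − raw.
  item 1: 5 − 3 = 2
  item 2: 5 − 2 = 3
  item 3: 5 − 3 = 2
  item 4: 4
  item 5: 2
  item 6: 2
  item 7: 1
  item 8: 1
  item 9: 5 − 2 = 3
  item 10: 4
Total = 2 + 3 + 2 + 4 + 2 + 2 + 1 + 1 + 3 + 4 = 24

24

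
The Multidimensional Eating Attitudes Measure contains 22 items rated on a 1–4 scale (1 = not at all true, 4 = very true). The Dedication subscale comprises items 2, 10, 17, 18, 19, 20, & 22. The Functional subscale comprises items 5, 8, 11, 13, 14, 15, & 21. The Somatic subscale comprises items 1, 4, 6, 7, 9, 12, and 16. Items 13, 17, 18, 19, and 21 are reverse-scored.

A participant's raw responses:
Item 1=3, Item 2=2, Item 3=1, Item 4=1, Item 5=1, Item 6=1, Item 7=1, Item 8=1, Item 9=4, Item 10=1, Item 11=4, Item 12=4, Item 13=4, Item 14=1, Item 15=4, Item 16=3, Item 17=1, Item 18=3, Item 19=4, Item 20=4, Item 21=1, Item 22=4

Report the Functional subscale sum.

Functional items: 5, 8, 11, 13, 14, 15, 21.
Of these, items 13 and 21 are reverse-scored; reversed = (1+4) − raw = 5 − raw.
  item 5: 1
  item 8: 1
  item 11: 4
  item 13: 5 − 4 = 1
  item 14: 1
  item 15: 4
  item 21: 5 − 1 = 4
Sum = 1 + 1 + 4 + 1 + 1 + 4 + 4 = 16

16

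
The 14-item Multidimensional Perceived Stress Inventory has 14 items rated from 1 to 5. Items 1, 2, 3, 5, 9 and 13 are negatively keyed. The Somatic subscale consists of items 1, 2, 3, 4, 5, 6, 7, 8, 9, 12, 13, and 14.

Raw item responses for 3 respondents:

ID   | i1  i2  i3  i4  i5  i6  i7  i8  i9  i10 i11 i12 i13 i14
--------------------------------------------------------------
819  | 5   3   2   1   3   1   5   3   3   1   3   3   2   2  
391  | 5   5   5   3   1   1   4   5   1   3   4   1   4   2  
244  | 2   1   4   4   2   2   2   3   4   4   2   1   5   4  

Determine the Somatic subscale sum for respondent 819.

33

Respondent 819 raw: 5, 3, 2, 1, 3, 1, 5, 3, 3, 1, 3, 3, 2, 2.
Somatic items: 1, 2, 3, 4, 5, 6, 7, 8, 9, 12, 13, 14.
Reverse-coded (on a 1–5 scale, reversed = 6 − raw):
  item 1: 6 − 5 = 1
  item 2: 6 − 3 = 3
  item 3: 6 − 2 = 4
  item 4: 1
  item 5: 6 − 3 = 3
  item 6: 1
  item 7: 5
  item 8: 3
  item 9: 6 − 3 = 3
  item 12: 3
  item 13: 6 − 2 = 4
  item 14: 2
Sum = 1 + 3 + 4 + 1 + 3 + 1 + 5 + 3 + 3 + 3 + 4 + 2 = 33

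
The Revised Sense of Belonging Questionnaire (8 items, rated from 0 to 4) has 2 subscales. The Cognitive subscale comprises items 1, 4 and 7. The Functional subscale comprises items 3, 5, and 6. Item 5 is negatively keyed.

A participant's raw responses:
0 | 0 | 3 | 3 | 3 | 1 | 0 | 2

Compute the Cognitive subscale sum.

Cognitive items: 1, 4, 7.
  item 1: 0
  item 4: 3
  item 7: 0
Sum = 0 + 3 + 0 = 3

3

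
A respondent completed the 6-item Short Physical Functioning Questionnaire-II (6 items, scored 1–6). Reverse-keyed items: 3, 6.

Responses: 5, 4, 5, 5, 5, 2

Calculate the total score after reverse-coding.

26

Reversing items 3 & 6 with 7 − raw:
Total = 5 + 4 + (7−5) + 5 + 5 + (7−2)
      = 5 + 4 + 2 + 5 + 5 + 5 = 26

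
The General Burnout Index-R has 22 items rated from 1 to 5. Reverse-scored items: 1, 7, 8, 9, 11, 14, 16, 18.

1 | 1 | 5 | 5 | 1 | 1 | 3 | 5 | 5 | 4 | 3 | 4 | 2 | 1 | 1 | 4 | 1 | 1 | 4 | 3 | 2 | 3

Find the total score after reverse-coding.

62

Reversing items 1, 7, 8, 9, 11, 14, 16 and 18 with 6 − raw:
Total = (6−1) + 1 + 5 + 5 + 1 + 1 + (6−3) + (6−5) + (6−5) + 4 + (6−3) + 4 + 2 + (6−1) + 1 + (6−4) + 1 + (6−1) + 4 + 3 + 2 + 3
      = 5 + 1 + 5 + 5 + 1 + 1 + 3 + 1 + 1 + 4 + 3 + 4 + 2 + 5 + 1 + 2 + 1 + 5 + 4 + 3 + 2 + 3 = 62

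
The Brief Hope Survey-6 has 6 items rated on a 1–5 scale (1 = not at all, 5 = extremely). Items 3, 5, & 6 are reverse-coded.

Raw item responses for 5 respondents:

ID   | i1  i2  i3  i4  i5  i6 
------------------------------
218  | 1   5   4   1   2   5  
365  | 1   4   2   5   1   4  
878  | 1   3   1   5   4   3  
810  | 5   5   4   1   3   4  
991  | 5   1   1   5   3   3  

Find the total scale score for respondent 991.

22

Respondent 991 raw: 5, 1, 1, 5, 3, 3.
Reverse-coded (reversed = (1+5) − raw = 6 − raw):
  item 1: 5
  item 2: 1
  item 3: 6 − 1 = 5
  item 4: 5
  item 5: 6 − 3 = 3
  item 6: 6 − 3 = 3
Sum = 5 + 1 + 5 + 5 + 3 + 3 = 22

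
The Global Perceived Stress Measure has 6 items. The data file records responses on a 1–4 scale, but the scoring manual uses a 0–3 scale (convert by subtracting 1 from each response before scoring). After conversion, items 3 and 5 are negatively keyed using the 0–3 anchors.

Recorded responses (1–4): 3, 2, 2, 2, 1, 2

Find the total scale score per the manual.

10

Convert to 0–3: 2, 1, 1, 1, 0, 1
Reverse-coded (reverse-coded value = 3 − response):
  item 3: 3 − 1 = 2
  item 5: 3 − 0 = 3
Scored: 2, 1, 2, 1, 3, 1
Total = 10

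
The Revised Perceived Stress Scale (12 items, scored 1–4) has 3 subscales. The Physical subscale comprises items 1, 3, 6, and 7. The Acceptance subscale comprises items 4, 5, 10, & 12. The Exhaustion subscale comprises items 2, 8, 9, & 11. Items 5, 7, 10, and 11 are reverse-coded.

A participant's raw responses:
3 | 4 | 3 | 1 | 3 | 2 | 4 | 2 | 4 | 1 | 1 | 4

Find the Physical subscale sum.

Physical items: 1, 3, 6, 7.
Of these, item 7 is reverse-coded; on a 1–4 scale, reversed = 5 − raw.
  item 1: 3
  item 3: 3
  item 6: 2
  item 7: 5 − 4 = 1
Sum = 3 + 3 + 2 + 1 = 9

9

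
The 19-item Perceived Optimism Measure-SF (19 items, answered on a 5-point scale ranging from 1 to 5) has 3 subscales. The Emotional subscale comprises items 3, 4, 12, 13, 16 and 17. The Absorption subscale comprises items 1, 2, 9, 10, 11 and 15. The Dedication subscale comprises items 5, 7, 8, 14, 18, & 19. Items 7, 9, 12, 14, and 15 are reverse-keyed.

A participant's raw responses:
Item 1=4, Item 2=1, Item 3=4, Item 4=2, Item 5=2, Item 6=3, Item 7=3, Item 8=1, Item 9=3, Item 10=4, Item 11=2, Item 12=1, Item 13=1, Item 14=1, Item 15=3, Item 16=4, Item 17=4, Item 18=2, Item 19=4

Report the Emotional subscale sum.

20

Emotional items: 3, 4, 12, 13, 16, 17.
Of these, item 12 is reverse-keyed; reversed = (1+5) − raw = 6 − raw.
  item 3: 4
  item 4: 2
  item 12: 6 − 1 = 5
  item 13: 1
  item 16: 4
  item 17: 4
Sum = 4 + 2 + 5 + 1 + 4 + 4 = 20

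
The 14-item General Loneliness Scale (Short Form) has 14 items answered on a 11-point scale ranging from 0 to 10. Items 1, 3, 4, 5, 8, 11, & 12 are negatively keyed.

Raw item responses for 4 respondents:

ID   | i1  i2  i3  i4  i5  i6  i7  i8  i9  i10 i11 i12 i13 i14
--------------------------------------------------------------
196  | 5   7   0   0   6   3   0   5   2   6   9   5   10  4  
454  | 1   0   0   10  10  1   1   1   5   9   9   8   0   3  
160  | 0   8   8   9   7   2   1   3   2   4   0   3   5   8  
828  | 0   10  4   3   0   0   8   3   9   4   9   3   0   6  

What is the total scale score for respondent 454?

Respondent 454 raw: 1, 0, 0, 10, 10, 1, 1, 1, 5, 9, 9, 8, 0, 3.
Reverse-coded (on a 0–10 scale, reversed = 10 − raw):
  item 1: 10 − 1 = 9
  item 2: 0
  item 3: 10 − 0 = 10
  item 4: 10 − 10 = 0
  item 5: 10 − 10 = 0
  item 6: 1
  item 7: 1
  item 8: 10 − 1 = 9
  item 9: 5
  item 10: 9
  item 11: 10 − 9 = 1
  item 12: 10 − 8 = 2
  item 13: 0
  item 14: 3
Sum = 9 + 0 + 10 + 0 + 0 + 1 + 1 + 9 + 5 + 9 + 1 + 2 + 0 + 3 = 50

50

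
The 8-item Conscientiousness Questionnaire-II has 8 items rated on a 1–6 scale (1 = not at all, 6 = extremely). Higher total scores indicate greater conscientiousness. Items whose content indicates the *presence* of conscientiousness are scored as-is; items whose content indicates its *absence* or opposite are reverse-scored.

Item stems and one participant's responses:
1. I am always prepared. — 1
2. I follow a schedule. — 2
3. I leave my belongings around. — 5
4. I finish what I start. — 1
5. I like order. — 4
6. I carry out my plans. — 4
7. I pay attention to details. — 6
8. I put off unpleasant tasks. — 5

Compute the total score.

22

Items 3, 8 describe the absence/opposite of conscientiousness → reverse-score.
reverse-coded value = 7 − response.
  item 1: 1
  item 2: 2
  item 3: 7 − 5 = 2
  item 4: 1
  item 5: 4
  item 6: 4
  item 7: 6
  item 8: 7 − 5 = 2
Total = 1 + 2 + 2 + 1 + 4 + 4 + 6 + 2 = 22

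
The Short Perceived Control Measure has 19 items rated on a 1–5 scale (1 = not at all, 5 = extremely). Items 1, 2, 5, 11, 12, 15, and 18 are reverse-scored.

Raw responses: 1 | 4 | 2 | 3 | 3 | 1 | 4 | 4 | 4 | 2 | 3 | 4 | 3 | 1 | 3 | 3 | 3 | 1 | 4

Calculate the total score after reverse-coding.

Apply reverse scoring (on a 1–5 scale, reversed = 6 − raw):
  item 1: 6 − 1 = 5
  item 2: 6 − 4 = 2
  item 5: 6 − 3 = 3
  item 11: 6 − 3 = 3
  item 12: 6 − 4 = 2
  item 15: 6 − 3 = 3
  item 18: 6 − 1 = 5
Scored responses: 5, 2, 2, 3, 3, 1, 4, 4, 4, 2, 3, 2, 3, 1, 3, 3, 3, 5, 4
Total = 5 + 2 + 2 + 3 + 3 + 1 + 4 + 4 + 4 + 2 + 3 + 2 + 3 + 1 + 3 + 3 + 3 + 5 + 4 = 57

57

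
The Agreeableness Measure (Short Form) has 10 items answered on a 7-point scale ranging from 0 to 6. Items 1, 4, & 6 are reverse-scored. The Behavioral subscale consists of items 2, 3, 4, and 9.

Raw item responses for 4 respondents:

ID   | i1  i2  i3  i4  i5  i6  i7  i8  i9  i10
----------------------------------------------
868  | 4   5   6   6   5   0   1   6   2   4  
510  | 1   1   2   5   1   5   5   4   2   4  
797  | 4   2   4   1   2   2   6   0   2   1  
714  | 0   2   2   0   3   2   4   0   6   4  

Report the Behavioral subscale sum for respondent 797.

13

Respondent 797 raw: 4, 2, 4, 1, 2, 2, 6, 0, 2, 1.
Behavioral items: 2, 3, 4, 9.
Reverse-coded (on a 0–6 scale, reversed = 6 − raw):
  item 2: 2
  item 3: 4
  item 4: 6 − 1 = 5
  item 9: 2
Sum = 2 + 4 + 5 + 2 = 13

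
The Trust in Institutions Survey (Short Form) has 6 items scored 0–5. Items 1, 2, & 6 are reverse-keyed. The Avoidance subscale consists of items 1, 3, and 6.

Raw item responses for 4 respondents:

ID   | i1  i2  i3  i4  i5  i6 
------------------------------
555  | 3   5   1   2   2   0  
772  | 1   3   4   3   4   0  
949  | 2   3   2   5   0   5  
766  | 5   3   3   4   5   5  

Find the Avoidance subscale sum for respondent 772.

13

Respondent 772 raw: 1, 3, 4, 3, 4, 0.
Avoidance items: 1, 3, 6.
Reverse-coded (reverse-coded value = 5 − response):
  item 1: 5 − 1 = 4
  item 3: 4
  item 6: 5 − 0 = 5
Sum = 4 + 4 + 5 = 13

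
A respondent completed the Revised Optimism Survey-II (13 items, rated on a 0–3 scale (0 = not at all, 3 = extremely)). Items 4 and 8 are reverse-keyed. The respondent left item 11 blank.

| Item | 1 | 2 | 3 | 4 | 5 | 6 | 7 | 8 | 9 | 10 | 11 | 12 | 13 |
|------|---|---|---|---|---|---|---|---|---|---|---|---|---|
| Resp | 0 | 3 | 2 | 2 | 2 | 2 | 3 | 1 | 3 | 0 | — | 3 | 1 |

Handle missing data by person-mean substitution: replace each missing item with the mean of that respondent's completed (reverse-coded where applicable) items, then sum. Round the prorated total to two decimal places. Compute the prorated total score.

23.83

Reverse-coded (reversed = (0+3) − raw = 3 − raw):
  item 4: 3 − 2 = 1
  item 8: 3 − 1 = 2
Completed scored items (12 of 13): 0, 3, 2, 1, 2, 2, 3, 2, 3, 0, 3, 1; sum = 22.
Person mean = 22 / 12 ≈ 1.8333
Prorated total = (22 / 12) × 13 = 23.83 (to 2 dp)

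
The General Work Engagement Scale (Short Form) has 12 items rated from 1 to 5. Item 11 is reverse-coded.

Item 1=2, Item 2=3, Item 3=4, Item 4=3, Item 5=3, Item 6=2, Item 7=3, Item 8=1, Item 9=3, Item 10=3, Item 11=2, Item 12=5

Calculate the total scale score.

Raw sum = 34. Reverse-coded items: 11; their raw sum = 2.
Each reversal replaces raw with 6 − raw, changing the total by 6 − 2·raw per item.
Total = 34 + 1·6 − 2·2 = 34 + 6 − 4 = 36

36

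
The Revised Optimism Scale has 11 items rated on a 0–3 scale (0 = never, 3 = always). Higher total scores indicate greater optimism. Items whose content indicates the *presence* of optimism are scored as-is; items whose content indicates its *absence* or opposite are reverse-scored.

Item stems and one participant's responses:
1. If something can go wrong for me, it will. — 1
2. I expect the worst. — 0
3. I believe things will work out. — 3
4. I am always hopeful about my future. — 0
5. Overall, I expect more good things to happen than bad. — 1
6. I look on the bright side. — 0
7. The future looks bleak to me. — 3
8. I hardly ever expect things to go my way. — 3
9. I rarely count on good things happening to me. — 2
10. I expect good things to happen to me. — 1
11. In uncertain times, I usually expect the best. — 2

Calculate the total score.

Items 1, 2, 7, 8, 9 describe the absence/opposite of optimism → reverse-score.
reverse-coded value = 3 − response.
  item 1: 3 − 1 = 2
  item 2: 3 − 0 = 3
  item 3: 3
  item 4: 0
  item 5: 1
  item 6: 0
  item 7: 3 − 3 = 0
  item 8: 3 − 3 = 0
  item 9: 3 − 2 = 1
  item 10: 1
  item 11: 2
Total = 2 + 3 + 3 + 0 + 1 + 0 + 0 + 0 + 1 + 1 + 2 = 13

13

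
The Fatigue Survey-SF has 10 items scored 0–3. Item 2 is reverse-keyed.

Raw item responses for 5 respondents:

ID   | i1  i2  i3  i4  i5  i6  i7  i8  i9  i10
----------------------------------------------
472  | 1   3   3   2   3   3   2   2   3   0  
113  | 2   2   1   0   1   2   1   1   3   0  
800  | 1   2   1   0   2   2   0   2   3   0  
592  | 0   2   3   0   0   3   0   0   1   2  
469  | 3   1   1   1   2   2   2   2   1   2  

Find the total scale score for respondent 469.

Respondent 469 raw: 3, 1, 1, 1, 2, 2, 2, 2, 1, 2.
Reverse-coded (on a 0–3 scale, reversed = 3 − raw):
  item 1: 3
  item 2: 3 − 1 = 2
  item 3: 1
  item 4: 1
  item 5: 2
  item 6: 2
  item 7: 2
  item 8: 2
  item 9: 1
  item 10: 2
Sum = 3 + 2 + 1 + 1 + 2 + 2 + 2 + 2 + 1 + 2 = 18

18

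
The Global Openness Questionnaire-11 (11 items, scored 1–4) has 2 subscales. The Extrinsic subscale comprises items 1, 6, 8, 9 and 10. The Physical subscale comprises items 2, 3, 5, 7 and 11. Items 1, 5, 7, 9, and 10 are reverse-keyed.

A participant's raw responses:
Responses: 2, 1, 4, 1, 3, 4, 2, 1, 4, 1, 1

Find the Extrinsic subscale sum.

13

Extrinsic items: 1, 6, 8, 9, 10.
Of these, items 1, 9, and 10 are reverse-keyed; reverse-coded value = 5 − response.
  item 1: 5 − 2 = 3
  item 6: 4
  item 8: 1
  item 9: 5 − 4 = 1
  item 10: 5 − 1 = 4
Sum = 3 + 4 + 1 + 1 + 4 = 13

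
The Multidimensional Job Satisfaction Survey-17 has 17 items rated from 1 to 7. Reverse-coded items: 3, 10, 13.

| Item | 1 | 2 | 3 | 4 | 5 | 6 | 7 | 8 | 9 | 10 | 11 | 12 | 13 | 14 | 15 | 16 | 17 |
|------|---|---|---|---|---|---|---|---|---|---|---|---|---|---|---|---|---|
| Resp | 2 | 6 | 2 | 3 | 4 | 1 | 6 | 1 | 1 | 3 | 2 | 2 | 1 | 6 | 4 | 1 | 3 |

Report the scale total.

60

Raw sum = 48. Reverse-coded items: 3, 10, 13; their raw sum = 6.
Each reversal replaces raw with 8 − raw, changing the total by 8 − 2·raw per item.
Total = 48 + 3·8 − 2·6 = 48 + 24 − 12 = 60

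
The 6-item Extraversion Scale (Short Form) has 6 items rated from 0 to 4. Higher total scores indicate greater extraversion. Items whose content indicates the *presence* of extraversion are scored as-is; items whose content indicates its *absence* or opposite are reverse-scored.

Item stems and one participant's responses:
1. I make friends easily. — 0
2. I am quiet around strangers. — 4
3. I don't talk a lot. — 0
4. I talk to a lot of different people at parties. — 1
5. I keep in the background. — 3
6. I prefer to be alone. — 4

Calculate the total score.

6

Items 2, 3, 5, 6 describe the absence/opposite of extraversion → reverse-score.
on a 0–4 scale, reversed = 4 − raw.
  item 1: 0
  item 2: 4 − 4 = 0
  item 3: 4 − 0 = 4
  item 4: 1
  item 5: 4 − 3 = 1
  item 6: 4 − 4 = 0
Total = 0 + 0 + 4 + 1 + 1 + 0 = 6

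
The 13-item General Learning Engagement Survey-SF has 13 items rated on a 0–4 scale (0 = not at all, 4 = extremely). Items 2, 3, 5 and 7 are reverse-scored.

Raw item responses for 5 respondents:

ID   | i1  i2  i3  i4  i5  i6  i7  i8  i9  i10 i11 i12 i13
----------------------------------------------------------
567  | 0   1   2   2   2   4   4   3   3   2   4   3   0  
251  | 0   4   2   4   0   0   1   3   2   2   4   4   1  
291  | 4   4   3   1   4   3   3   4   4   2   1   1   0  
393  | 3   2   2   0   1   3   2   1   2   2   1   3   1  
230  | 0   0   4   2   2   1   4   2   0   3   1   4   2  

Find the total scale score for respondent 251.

Respondent 251 raw: 0, 4, 2, 4, 0, 0, 1, 3, 2, 2, 4, 4, 1.
Reverse-coded (on a 0–4 scale, reversed = 4 − raw):
  item 1: 0
  item 2: 4 − 4 = 0
  item 3: 4 − 2 = 2
  item 4: 4
  item 5: 4 − 0 = 4
  item 6: 0
  item 7: 4 − 1 = 3
  item 8: 3
  item 9: 2
  item 10: 2
  item 11: 4
  item 12: 4
  item 13: 1
Sum = 0 + 0 + 2 + 4 + 4 + 0 + 3 + 3 + 2 + 2 + 4 + 4 + 1 = 29

29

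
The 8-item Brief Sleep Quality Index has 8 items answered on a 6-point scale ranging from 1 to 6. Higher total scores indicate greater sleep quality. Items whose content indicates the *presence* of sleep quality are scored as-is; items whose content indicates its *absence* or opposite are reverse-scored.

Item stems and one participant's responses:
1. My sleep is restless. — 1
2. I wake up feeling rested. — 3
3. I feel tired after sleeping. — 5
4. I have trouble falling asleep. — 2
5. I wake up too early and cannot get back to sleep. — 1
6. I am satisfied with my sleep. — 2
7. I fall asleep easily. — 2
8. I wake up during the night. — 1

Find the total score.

32

Items 1, 3, 4, 5, 8 describe the absence/opposite of sleep quality → reverse-score.
on a 1–6 scale, reversed = 7 − raw.
  item 1: 7 − 1 = 6
  item 2: 3
  item 3: 7 − 5 = 2
  item 4: 7 − 2 = 5
  item 5: 7 − 1 = 6
  item 6: 2
  item 7: 2
  item 8: 7 − 1 = 6
Total = 6 + 3 + 2 + 5 + 6 + 2 + 2 + 6 = 32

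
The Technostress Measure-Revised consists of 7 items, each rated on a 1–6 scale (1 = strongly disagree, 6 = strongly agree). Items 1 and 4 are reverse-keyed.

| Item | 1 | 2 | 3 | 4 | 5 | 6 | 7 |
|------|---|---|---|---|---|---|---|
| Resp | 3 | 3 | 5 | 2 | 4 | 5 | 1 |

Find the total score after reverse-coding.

27

Reverse-keyed items use 7 − raw:
  item 1: 7 − 3 = 4
  item 4: 7 − 2 = 5
After reverse-coding: 4, 3, 5, 5, 4, 5, 1
Total = 4 + 3 + 5 + 5 + 4 + 5 + 1 = 27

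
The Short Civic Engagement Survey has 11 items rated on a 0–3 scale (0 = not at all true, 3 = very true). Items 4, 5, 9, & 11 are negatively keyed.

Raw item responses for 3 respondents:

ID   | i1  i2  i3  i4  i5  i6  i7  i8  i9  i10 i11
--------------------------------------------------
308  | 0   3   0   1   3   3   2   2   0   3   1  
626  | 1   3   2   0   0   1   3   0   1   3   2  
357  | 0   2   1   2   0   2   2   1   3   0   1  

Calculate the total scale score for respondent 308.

Respondent 308 raw: 0, 3, 0, 1, 3, 3, 2, 2, 0, 3, 1.
Reverse-coded (reverse-coded value = 3 − response):
  item 1: 0
  item 2: 3
  item 3: 0
  item 4: 3 − 1 = 2
  item 5: 3 − 3 = 0
  item 6: 3
  item 7: 2
  item 8: 2
  item 9: 3 − 0 = 3
  item 10: 3
  item 11: 3 − 1 = 2
Sum = 0 + 3 + 0 + 2 + 0 + 3 + 2 + 2 + 3 + 3 + 2 = 20

20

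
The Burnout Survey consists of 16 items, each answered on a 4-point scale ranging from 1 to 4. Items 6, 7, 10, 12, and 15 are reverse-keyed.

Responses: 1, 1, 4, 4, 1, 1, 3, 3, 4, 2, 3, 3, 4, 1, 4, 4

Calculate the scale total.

Reverse-keyed items use 5 − raw:
  item 6: 5 − 1 = 4
  item 7: 5 − 3 = 2
  item 10: 5 − 2 = 3
  item 12: 5 − 3 = 2
  item 15: 5 − 4 = 1
Scored items: 1, 1, 4, 4, 1, 4, 2, 3, 4, 3, 3, 2, 4, 1, 1, 4
Total = 1 + 1 + 4 + 4 + 1 + 4 + 2 + 3 + 4 + 3 + 3 + 2 + 4 + 1 + 1 + 4 = 42

42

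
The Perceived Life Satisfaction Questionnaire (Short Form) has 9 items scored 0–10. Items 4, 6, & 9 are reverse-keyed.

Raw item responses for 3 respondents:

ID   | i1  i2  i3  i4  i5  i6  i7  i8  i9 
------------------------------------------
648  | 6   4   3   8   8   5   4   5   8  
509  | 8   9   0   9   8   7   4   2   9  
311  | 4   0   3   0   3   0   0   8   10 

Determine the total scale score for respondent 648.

Respondent 648 raw: 6, 4, 3, 8, 8, 5, 4, 5, 8.
Reverse-coded (on a 0–10 scale, reversed = 10 − raw):
  item 1: 6
  item 2: 4
  item 3: 3
  item 4: 10 − 8 = 2
  item 5: 8
  item 6: 10 − 5 = 5
  item 7: 4
  item 8: 5
  item 9: 10 − 8 = 2
Sum = 6 + 4 + 3 + 2 + 8 + 5 + 4 + 5 + 2 = 39

39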